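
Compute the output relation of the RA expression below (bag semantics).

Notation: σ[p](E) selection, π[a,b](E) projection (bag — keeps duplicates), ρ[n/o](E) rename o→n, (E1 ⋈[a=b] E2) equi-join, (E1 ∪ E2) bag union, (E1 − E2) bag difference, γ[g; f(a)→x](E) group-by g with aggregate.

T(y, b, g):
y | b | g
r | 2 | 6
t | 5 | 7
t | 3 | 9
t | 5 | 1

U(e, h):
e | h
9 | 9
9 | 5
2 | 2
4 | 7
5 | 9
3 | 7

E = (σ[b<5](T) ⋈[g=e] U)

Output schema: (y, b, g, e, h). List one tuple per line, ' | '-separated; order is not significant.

Per-node cardinality:
  T → 4
  σ[b<5](T) → 2
  U → 6
  (σ[b<5](T) ⋈[g=e] U) → 2

== RESULT ==
y | b | g | e | h
t | 3 | 9 | 9 | 5
t | 3 | 9 | 9 | 9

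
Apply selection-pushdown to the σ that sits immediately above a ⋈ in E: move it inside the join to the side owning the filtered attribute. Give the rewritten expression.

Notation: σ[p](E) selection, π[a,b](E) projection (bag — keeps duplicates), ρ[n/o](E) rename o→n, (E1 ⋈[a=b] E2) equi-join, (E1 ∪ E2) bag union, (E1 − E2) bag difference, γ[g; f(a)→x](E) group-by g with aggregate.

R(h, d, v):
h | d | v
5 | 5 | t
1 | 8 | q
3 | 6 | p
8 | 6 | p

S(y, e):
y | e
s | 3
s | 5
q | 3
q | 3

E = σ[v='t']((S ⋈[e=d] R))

σ filters on v, owned by the right side.
E' = (S ⋈[e=d] σ[v='t'](R))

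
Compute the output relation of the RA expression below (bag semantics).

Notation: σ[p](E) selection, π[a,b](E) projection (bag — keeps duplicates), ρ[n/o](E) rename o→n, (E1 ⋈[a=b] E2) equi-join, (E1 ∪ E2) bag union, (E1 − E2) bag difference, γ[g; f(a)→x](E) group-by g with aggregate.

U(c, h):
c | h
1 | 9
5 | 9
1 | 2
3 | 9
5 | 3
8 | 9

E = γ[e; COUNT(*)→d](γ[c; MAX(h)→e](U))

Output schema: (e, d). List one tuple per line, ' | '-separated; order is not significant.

Stepwise |·|:
  U → 6
  γ[c; MAX(h)→e](U) → 4
  γ[e; COUNT(*)→d](γ[c; MAX(h)→e](U)) → 1

== RESULT ==
e | d
9 | 4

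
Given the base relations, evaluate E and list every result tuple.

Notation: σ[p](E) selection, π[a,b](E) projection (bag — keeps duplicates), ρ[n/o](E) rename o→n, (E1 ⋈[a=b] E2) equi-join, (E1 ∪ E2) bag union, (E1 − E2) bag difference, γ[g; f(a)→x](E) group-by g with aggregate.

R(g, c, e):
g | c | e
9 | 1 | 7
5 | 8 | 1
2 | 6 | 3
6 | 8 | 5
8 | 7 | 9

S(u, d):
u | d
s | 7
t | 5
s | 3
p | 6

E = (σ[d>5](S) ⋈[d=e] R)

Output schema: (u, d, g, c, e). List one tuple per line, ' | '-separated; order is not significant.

Row counts bottom-up:
  S → 4
  σ[d>5](S) → 2
  R → 5
  (σ[d>5](S) ⋈[d=e] R) → 1

== RESULT ==
u | d | g | c | e
s | 7 | 9 | 1 | 7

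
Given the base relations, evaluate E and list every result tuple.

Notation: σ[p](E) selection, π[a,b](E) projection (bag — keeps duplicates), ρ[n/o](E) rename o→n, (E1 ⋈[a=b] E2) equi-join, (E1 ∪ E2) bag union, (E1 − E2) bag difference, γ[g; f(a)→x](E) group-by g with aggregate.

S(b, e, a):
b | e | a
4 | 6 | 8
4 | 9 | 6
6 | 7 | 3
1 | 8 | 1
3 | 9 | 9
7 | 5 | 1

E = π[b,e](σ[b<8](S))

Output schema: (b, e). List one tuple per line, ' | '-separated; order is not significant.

Row counts bottom-up:
  S → 6
  σ[b<8](S) → 6
  π[b,e](σ[b<8](S)) → 6

== RESULT ==
b | e
1 | 8
3 | 9
4 | 6
4 | 9
6 | 7
7 | 5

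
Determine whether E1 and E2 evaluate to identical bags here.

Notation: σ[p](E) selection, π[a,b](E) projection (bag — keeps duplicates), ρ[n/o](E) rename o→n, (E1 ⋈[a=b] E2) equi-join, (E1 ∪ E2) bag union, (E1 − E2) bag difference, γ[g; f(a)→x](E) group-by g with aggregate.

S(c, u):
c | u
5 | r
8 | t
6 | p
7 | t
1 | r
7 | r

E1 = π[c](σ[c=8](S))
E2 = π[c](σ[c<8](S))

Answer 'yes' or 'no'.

E1 row counts bottom-up:
  S → 6
  σ[c=8](S) → 1
  π[c](σ[c=8](S)) → 1
E2 row counts bottom-up:
  S → 6
  σ[c<8](S) → 5
  π[c](σ[c<8](S)) → 5

E1 result:
c
8
E2 result:
c
1
5
6
7
7
Witness: (6,) appears 0× in E1 but 1× in E2.

no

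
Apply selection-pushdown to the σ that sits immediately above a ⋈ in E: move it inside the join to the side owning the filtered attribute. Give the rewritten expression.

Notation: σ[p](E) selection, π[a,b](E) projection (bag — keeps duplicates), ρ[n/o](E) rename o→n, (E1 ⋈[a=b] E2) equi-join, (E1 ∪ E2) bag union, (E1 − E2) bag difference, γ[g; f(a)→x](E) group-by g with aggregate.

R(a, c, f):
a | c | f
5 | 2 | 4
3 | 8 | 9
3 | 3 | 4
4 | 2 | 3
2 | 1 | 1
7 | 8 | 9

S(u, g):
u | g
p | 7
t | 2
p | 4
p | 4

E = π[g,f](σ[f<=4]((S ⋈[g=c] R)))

σ filters on f, owned by the right side.
E' = π[g,f]((S ⋈[g=c] σ[f<=4](R)))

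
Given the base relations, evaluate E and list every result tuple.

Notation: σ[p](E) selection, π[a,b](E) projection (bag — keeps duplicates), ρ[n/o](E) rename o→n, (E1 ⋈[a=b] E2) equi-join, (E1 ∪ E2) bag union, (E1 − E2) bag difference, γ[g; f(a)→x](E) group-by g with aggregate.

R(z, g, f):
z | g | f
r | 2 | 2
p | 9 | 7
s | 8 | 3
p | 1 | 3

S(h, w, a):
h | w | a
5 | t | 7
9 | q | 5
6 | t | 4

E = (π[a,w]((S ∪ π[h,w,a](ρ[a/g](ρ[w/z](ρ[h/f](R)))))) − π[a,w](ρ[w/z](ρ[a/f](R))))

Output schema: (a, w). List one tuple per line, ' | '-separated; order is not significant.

Subexpression sizes:
  S → 3
  R → 4
  ρ[h/f](R) → 4
  ρ[w/z](ρ[h/f](R)) → 4
  ρ[a/g](ρ[w/z](ρ[h/f](R))) → 4
  π[h,w,a](ρ[a/g](ρ[w/z](ρ[h/f](R)))) → 4
  (S ∪ π[h,w,a](ρ[a/g](ρ[w/z](ρ[h/f](R))))) → 7
  π[a,w]((S ∪ π[h,w,a](ρ[a/g](ρ[w/z](ρ[h/f](R)))))) → 7
  R → 4
  ρ[a/f](R) → 4
  ρ[w/z](ρ[a/f](R)) → 4
  π[a,w](ρ[w/z](ρ[a/f](R))) → 4
  (π[a,w]((S ∪ π[h,w,a](ρ[a/g](ρ[w/z](ρ[h/f](R)))))) − π[a,w](ρ[w/z](ρ[a/f](R)))) → 6

== RESULT ==
a | w
1 | p
4 | t
5 | q
7 | t
8 | s
9 | p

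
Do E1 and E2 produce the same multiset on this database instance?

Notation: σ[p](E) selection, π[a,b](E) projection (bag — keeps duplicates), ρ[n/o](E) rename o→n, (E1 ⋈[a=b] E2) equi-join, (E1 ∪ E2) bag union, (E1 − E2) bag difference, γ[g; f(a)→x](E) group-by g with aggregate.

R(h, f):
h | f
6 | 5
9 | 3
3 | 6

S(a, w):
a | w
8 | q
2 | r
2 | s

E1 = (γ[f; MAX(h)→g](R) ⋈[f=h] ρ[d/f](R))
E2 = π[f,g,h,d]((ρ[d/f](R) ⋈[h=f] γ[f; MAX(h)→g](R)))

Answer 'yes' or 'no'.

E1 stepwise |·|:
  R → 3
  γ[f; MAX(h)→g](R) → 3
  R → 3
  ρ[d/f](R) → 3
  (γ[f; MAX(h)→g](R) ⋈[f=h] ρ[d/f](R)) → 2
E2 stepwise |·|:
  R → 3
  ρ[d/f](R) → 3
  R → 3
  γ[f; MAX(h)→g](R) → 3
  (ρ[d/f](R) ⋈[h=f] γ[f; MAX(h)→g](R)) → 2
  π[f,g,h,d]((ρ[d/f](R) ⋈[h=f] γ[f; MAX(h)→g](R))) → 2

E1 and E2 produce the same multiset:
f | g | h | d
3 | 9 | 3 | 6
6 | 3 | 6 | 5

yes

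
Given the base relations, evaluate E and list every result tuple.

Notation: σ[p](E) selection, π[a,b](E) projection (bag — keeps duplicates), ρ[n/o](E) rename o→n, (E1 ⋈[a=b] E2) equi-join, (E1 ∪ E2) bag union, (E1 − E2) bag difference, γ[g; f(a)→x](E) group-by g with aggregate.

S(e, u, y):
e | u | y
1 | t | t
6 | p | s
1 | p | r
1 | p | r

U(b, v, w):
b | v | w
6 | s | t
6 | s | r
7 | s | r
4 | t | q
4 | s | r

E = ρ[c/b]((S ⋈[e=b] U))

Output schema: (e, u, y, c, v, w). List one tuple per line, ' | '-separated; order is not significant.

Subexpression sizes:
  S → 4
  U → 5
  (S ⋈[e=b] U) → 2
  ρ[c/b]((S ⋈[e=b] U)) → 2

== RESULT ==
e | u | y | c | v | w
6 | p | s | 6 | s | r
6 | p | s | 6 | s | t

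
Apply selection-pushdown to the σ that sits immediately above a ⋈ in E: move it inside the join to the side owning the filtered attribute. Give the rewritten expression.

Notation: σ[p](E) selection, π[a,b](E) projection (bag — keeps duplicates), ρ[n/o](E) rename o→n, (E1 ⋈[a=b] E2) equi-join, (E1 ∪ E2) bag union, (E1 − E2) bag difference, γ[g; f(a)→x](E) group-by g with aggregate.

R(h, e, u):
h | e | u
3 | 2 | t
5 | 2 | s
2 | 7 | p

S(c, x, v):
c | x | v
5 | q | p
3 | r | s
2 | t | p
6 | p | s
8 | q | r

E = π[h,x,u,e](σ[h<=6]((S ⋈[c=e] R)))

σ filters on h, owned by the right side.
E' = π[h,x,u,e]((S ⋈[c=e] σ[h<=6](R)))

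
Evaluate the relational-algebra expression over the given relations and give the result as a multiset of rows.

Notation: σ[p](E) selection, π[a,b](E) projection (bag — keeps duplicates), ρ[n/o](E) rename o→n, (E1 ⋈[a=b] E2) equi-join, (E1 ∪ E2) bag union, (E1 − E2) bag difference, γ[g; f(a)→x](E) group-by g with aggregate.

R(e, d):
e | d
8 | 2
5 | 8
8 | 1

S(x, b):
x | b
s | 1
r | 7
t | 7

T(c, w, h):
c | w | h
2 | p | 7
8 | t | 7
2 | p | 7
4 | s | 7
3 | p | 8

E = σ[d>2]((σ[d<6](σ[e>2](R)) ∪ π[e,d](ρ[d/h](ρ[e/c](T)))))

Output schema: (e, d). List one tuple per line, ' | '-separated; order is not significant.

Subexpression sizes:
  R → 3
  σ[e>2](R) → 3
  σ[d<6](σ[e>2](R)) → 2
  T → 5
  ρ[e/c](T) → 5
  ρ[d/h](ρ[e/c](T)) → 5
  π[e,d](ρ[d/h](ρ[e/c](T))) → 5
  (σ[d<6](σ[e>2](R)) ∪ π[e,d](ρ[d/h](ρ[e/c](T)))) → 7
  σ[d>2]((σ[d<6](σ[e>2](R)) ∪ π[e,d](ρ[d/h](ρ[e/c](T))))) → 5

== RESULT ==
e | d
2 | 7
2 | 7
3 | 8
4 | 7
8 | 7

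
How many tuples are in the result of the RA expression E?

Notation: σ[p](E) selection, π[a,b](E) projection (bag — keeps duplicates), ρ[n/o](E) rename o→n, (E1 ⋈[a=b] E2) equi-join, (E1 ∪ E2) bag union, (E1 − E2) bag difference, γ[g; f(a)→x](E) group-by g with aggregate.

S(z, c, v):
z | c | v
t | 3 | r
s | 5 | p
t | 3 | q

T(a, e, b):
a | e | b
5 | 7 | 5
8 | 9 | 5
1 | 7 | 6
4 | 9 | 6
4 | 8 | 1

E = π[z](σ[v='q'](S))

Row counts bottom-up:
  S → 3
  σ[v='q'](S) → 1
  π[z](σ[v='q'](S)) → 1

|E| = 1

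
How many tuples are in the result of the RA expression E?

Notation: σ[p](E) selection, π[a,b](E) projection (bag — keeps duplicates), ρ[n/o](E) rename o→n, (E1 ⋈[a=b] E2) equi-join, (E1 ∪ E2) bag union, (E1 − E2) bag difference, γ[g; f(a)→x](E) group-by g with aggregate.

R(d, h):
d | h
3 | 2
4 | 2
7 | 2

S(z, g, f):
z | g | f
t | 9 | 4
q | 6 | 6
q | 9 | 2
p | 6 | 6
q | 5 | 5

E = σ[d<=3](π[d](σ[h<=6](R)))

Subexpression sizes:
  R → 3
  σ[h<=6](R) → 3
  π[d](σ[h<=6](R)) → 3
  σ[d<=3](π[d](σ[h<=6](R))) → 1

|E| = 1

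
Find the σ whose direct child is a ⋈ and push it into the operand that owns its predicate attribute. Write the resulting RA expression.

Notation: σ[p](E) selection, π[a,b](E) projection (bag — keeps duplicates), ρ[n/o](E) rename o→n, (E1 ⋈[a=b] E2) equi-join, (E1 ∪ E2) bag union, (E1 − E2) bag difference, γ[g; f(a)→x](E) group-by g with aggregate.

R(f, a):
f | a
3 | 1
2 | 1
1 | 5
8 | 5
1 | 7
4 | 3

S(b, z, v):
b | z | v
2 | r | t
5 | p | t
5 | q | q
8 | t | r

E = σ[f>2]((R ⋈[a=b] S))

σ filters on f, owned by the left side.
E' = (σ[f>2](R) ⋈[a=b] S)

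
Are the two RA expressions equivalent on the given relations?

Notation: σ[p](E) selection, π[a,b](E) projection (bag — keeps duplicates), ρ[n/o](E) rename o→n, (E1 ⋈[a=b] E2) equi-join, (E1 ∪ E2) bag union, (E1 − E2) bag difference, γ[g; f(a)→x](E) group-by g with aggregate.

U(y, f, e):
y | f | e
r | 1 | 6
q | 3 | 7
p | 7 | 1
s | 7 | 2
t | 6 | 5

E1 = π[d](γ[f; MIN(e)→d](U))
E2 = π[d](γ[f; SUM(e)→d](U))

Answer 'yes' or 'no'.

E1 per-node cardinality:
  U → 5
  γ[f; MIN(e)→d](U) → 4
  π[d](γ[f; MIN(e)→d](U)) → 4
E2 per-node cardinality:
  U → 5
  γ[f; SUM(e)→d](U) → 4
  π[d](γ[f; SUM(e)→d](U)) → 4

E1 result:
d
1
5
6
7
E2 result:
d
3
5
6
7
Witness: (1,) appears 1× in E1 but 0× in E2.

no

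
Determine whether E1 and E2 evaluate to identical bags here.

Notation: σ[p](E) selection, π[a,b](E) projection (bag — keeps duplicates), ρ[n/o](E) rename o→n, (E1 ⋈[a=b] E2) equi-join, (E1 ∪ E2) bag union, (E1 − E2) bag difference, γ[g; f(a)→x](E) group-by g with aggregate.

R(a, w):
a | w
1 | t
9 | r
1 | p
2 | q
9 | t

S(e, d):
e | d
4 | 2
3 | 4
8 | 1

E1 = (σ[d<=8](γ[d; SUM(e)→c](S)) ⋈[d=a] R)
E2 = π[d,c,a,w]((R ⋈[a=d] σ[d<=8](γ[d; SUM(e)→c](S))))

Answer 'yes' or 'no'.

E1 per-node cardinality:
  S → 3
  γ[d; SUM(e)→c](S) → 3
  σ[d<=8](γ[d; SUM(e)→c](S)) → 3
  R → 5
  (σ[d<=8](γ[d; SUM(e)→c](S)) ⋈[d=a] R) → 3
E2 per-node cardinality:
  R → 5
  S → 3
  γ[d; SUM(e)→c](S) → 3
  σ[d<=8](γ[d; SUM(e)→c](S)) → 3
  (R ⋈[a=d] σ[d<=8](γ[d; SUM(e)→c](S))) → 3
  π[d,c,a,w]((R ⋈[a=d] σ[d<=8](γ[d; SUM(e)→c](S)))) → 3

E1 and E2 produce the same multiset:
d | c | a | w
1 | 8 | 1 | p
1 | 8 | 1 | t
2 | 4 | 2 | q

yes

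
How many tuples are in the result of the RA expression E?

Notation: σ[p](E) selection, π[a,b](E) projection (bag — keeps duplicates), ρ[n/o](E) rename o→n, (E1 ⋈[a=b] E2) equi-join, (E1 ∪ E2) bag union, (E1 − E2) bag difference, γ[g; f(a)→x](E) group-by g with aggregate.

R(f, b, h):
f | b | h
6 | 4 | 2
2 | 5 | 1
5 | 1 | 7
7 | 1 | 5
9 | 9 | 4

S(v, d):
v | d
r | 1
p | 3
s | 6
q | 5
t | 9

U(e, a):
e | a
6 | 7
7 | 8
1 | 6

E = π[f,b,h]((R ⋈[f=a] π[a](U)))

Row counts bottom-up:
  R → 5
  U → 3
  π[a](U) → 3
  (R ⋈[f=a] π[a](U)) → 2
  π[f,b,h]((R ⋈[f=a] π[a](U))) → 2

|E| = 2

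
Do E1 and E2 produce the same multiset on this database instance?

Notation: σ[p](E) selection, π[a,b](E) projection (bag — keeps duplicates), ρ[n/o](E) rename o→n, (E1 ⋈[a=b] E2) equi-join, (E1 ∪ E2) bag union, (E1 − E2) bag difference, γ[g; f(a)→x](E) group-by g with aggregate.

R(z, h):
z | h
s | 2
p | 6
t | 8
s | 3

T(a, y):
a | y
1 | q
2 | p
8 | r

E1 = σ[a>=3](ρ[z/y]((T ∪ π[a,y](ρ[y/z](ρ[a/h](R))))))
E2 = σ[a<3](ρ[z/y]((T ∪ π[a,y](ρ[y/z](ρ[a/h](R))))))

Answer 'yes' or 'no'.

E1 row counts bottom-up:
  T → 3
  R → 4
  ρ[a/h](R) → 4
  ρ[y/z](ρ[a/h](R)) → 4
  π[a,y](ρ[y/z](ρ[a/h](R))) → 4
  (T ∪ π[a,y](ρ[y/z](ρ[a/h](R)))) → 7
  ρ[z/y]((T ∪ π[a,y](ρ[y/z](ρ[a/h](R))))) → 7
  σ[a>=3](ρ[z/y]((T ∪ π[a,y](ρ[y/z](ρ[a/h](R)))))) → 4
E2 row counts bottom-up:
  T → 3
  R → 4
  ρ[a/h](R) → 4
  ρ[y/z](ρ[a/h](R)) → 4
  π[a,y](ρ[y/z](ρ[a/h](R))) → 4
  (T ∪ π[a,y](ρ[y/z](ρ[a/h](R)))) → 7
  ρ[z/y]((T ∪ π[a,y](ρ[y/z](ρ[a/h](R))))) → 7
  σ[a<3](ρ[z/y]((T ∪ π[a,y](ρ[y/z](ρ[a/h](R)))))) → 3

E1 result:
a | z
3 | s
6 | p
8 | r
8 | t
E2 result:
a | z
1 | q
2 | p
2 | s
Witness: (6, 'p') appears 1× in E1 but 0× in E2.

no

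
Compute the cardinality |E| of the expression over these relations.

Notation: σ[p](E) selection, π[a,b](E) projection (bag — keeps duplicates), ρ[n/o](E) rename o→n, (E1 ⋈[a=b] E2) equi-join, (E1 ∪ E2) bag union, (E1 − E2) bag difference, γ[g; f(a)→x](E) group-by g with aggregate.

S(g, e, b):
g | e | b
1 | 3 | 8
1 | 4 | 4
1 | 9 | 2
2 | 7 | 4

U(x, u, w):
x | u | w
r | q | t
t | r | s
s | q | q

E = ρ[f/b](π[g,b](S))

Subexpression sizes:
  S → 4
  π[g,b](S) → 4
  ρ[f/b](π[g,b](S)) → 4

|E| = 4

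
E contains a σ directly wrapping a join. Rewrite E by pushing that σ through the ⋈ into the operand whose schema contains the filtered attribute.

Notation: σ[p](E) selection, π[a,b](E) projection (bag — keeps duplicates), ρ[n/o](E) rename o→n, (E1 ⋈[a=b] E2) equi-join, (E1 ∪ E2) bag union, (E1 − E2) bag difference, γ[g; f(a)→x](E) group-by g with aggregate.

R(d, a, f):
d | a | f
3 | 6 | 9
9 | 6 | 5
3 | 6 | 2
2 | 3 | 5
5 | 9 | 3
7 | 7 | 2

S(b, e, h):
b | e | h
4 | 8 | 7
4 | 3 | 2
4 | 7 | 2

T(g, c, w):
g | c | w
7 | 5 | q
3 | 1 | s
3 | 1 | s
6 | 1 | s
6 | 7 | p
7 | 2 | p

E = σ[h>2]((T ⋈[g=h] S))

σ filters on h, owned by the right side.
E' = (T ⋈[g=h] σ[h>2](S))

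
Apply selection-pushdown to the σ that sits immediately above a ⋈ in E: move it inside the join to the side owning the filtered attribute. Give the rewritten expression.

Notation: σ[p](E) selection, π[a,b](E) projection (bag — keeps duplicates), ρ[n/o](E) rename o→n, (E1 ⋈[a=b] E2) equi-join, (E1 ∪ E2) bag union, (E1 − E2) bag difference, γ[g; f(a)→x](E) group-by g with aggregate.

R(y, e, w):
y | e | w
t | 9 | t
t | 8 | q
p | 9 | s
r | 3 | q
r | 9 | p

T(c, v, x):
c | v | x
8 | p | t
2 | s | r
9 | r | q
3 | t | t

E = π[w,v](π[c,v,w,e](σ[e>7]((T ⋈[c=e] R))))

σ filters on e, owned by the right side.
E' = π[w,v](π[c,v,w,e]((T ⋈[c=e] σ[e>7](R))))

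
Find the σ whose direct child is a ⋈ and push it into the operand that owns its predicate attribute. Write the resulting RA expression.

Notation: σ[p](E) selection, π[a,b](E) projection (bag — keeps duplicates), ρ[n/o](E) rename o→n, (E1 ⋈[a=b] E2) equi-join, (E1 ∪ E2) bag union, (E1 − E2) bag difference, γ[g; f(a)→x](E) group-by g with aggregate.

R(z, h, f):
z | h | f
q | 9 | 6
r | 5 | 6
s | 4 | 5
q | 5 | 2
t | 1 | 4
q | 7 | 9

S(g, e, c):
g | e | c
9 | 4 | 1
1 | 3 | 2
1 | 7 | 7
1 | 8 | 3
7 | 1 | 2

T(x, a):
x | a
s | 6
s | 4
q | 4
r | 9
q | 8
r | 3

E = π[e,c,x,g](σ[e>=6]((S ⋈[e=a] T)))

σ filters on e, owned by the left side.
E' = π[e,c,x,g]((σ[e>=6](S) ⋈[e=a] T))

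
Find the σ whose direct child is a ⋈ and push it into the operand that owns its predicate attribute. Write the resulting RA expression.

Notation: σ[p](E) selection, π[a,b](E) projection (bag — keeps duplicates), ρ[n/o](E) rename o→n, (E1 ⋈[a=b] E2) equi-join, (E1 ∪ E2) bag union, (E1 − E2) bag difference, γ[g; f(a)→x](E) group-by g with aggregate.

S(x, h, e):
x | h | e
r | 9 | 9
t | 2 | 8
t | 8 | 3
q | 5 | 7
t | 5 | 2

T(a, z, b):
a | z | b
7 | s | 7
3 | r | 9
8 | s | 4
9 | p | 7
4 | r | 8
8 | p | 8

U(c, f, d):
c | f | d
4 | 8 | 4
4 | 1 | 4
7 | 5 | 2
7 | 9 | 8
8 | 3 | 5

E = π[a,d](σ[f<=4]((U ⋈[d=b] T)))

σ filters on f, owned by the left side.
E' = π[a,d]((σ[f<=4](U) ⋈[d=b] T))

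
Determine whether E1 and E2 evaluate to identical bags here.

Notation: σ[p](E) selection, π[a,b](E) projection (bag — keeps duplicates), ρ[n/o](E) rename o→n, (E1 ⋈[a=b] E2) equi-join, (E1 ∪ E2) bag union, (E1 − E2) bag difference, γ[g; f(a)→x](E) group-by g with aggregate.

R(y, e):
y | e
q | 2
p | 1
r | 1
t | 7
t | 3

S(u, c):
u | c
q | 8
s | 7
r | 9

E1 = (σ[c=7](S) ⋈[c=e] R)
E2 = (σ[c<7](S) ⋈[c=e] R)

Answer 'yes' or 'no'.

E1 subexpression sizes:
  S → 3
  σ[c=7](S) → 1
  R → 5
  (σ[c=7](S) ⋈[c=e] R) → 1
E2 subexpression sizes:
  S → 3
  σ[c<7](S) → 0
  R → 5
  (σ[c<7](S) ⋈[c=e] R) → 0

E1 result:
u | c | y | e
s | 7 | t | 7
E2 result:
u | c | y | e
(0 rows)
Witness: ('s', 7, 't', 7) appears 1× in E1 but 0× in E2.

no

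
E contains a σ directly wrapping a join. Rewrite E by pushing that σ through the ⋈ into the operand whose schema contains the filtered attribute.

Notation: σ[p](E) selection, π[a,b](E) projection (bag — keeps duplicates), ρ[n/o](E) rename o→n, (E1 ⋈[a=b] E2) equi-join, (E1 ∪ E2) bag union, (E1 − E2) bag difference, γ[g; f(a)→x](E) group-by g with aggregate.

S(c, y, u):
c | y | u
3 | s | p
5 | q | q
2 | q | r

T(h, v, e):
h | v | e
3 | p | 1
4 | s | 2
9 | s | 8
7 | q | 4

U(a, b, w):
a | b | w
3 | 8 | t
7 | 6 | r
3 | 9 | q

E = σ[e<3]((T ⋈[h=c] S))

σ filters on e, owned by the left side.
E' = (σ[e<3](T) ⋈[h=c] S)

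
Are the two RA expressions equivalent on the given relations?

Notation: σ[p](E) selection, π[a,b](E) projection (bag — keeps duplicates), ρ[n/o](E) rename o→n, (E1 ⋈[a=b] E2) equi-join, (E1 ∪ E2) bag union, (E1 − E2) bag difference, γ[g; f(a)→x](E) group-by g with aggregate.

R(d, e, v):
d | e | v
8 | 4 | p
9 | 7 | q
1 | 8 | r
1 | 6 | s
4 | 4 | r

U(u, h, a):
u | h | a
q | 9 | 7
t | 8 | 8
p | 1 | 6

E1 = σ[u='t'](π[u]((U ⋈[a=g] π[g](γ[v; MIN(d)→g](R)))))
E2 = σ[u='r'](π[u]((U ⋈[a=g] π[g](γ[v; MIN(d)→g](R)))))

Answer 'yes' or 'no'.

E1 per-node cardinality:
  U → 3
  R → 5
  γ[v; MIN(d)→g](R) → 4
  π[g](γ[v; MIN(d)→g](R)) → 4
  (U ⋈[a=g] π[g](γ[v; MIN(d)→g](R))) → 1
  π[u]((U ⋈[a=g] π[g](γ[v; MIN(d)→g](R)))) → 1
  σ[u='t'](π[u]((U ⋈[a=g] π[g](γ[v; MIN(d)→g](R))))) → 1
E2 per-node cardinality:
  U → 3
  R → 5
  γ[v; MIN(d)→g](R) → 4
  π[g](γ[v; MIN(d)→g](R)) → 4
  (U ⋈[a=g] π[g](γ[v; MIN(d)→g](R))) → 1
  π[u]((U ⋈[a=g] π[g](γ[v; MIN(d)→g](R)))) → 1
  σ[u='r'](π[u]((U ⋈[a=g] π[g](γ[v; MIN(d)→g](R))))) → 0

E1 result:
u
t
E2 result:
u
(0 rows)
Witness: ('t',) appears 1× in E1 but 0× in E2.

no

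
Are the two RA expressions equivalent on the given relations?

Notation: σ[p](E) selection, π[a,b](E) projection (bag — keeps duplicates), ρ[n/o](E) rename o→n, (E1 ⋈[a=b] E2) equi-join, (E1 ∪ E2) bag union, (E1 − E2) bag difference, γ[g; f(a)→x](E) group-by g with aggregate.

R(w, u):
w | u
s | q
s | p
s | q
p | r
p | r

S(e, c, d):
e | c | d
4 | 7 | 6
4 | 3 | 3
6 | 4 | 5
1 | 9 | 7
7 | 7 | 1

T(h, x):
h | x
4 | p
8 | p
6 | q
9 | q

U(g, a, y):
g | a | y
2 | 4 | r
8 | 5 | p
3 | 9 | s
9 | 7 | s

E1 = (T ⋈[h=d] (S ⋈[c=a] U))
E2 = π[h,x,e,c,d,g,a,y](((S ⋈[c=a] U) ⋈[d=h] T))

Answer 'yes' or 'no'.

E1 subexpression sizes:
  T → 4
  S → 5
  U → 4
  (S ⋈[c=a] U) → 4
  (T ⋈[h=d] (S ⋈[c=a] U)) → 1
E2 subexpression sizes:
  S → 5
  U → 4
  (S ⋈[c=a] U) → 4
  T → 4
  ((S ⋈[c=a] U) ⋈[d=h] T) → 1
  π[h,x,e,c,d,g,a,y](((S ⋈[c=a] U) ⋈[d=h] T)) → 1

E1 and E2 produce the same multiset:
h | x | e | c | d | g | a | y
6 | q | 4 | 7 | 6 | 9 | 7 | s

yes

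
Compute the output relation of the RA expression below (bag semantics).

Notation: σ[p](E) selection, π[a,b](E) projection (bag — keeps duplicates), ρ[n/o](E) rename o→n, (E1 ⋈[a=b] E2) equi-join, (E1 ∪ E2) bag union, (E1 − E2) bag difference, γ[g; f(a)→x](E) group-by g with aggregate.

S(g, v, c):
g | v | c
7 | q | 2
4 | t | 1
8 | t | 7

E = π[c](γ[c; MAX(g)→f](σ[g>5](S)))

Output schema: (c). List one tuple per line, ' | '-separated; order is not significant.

Row counts bottom-up:
  S → 3
  σ[g>5](S) → 2
  γ[c; MAX(g)→f](σ[g>5](S)) → 2
  π[c](γ[c; MAX(g)→f](σ[g>5](S))) → 2

== RESULT ==
c
2
7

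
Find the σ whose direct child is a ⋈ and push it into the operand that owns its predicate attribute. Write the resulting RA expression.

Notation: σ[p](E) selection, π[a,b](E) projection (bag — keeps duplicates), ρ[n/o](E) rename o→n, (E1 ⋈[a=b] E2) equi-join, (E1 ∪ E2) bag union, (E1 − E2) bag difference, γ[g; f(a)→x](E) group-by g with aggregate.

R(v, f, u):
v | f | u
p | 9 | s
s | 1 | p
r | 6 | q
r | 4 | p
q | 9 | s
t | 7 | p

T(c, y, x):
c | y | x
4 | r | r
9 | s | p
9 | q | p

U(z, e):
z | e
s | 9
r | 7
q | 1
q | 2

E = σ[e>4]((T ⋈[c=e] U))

σ filters on e, owned by the right side.
E' = (T ⋈[c=e] σ[e>4](U))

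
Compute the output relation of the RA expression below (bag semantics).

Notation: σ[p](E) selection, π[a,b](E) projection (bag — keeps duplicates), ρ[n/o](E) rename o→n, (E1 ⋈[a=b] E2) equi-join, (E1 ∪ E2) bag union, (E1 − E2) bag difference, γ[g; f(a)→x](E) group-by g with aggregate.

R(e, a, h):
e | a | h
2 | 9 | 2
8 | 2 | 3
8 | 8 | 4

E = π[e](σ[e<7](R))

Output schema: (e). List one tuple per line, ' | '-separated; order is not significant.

Subexpression sizes:
  R → 3
  σ[e<7](R) → 1
  π[e](σ[e<7](R)) → 1

== RESULT ==
e
2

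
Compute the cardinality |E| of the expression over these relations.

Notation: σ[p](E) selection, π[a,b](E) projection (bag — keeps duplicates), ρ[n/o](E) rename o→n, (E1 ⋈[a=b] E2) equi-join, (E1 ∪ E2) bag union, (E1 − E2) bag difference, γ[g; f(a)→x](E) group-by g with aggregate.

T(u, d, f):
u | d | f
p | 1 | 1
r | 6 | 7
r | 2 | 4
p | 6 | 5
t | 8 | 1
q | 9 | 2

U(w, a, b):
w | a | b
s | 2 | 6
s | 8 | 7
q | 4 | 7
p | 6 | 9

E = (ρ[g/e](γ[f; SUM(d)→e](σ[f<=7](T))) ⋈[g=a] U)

Row counts bottom-up:
  T → 6
  σ[f<=7](T) → 6
  γ[f; SUM(d)→e](σ[f<=7](T)) → 5
  ρ[g/e](γ[f; SUM(d)→e](σ[f<=7](T))) → 5
  U → 4
  (ρ[g/e](γ[f; SUM(d)→e](σ[f<=7](T))) ⋈[g=a] U) → 3

|E| = 3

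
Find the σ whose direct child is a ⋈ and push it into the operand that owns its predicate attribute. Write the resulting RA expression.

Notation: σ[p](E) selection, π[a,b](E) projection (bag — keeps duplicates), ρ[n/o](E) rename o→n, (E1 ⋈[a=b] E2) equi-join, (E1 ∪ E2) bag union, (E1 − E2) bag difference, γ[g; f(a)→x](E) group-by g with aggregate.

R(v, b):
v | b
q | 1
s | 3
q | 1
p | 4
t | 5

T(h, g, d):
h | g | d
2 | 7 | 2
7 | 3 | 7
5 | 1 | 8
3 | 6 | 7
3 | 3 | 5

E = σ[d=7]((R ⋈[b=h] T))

σ filters on d, owned by the right side.
E' = (R ⋈[b=h] σ[d=7](T))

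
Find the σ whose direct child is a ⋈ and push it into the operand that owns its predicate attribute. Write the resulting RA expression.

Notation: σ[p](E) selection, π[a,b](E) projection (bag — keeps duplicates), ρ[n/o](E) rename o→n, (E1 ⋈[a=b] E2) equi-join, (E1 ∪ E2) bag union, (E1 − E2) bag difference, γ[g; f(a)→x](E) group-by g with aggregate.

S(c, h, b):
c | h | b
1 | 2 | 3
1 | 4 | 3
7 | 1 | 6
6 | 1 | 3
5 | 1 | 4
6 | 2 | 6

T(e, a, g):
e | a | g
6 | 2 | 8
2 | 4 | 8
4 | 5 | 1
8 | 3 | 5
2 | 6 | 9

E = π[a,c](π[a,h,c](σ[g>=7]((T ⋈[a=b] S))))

σ filters on g, owned by the left side.
E' = π[a,c](π[a,h,c]((σ[g>=7](T) ⋈[a=b] S)))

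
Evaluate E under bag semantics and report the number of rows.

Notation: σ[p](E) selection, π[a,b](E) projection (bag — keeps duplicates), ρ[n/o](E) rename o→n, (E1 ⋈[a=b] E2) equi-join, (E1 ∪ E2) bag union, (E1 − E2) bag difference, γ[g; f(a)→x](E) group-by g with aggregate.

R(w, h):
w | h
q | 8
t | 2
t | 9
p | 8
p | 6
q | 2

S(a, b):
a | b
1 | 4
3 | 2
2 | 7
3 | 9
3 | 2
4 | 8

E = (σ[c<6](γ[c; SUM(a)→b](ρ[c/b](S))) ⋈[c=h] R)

Subexpression sizes:
  S → 6
  ρ[c/b](S) → 6
  γ[c; SUM(a)→b](ρ[c/b](S)) → 5
  σ[c<6](γ[c; SUM(a)→b](ρ[c/b](S))) → 2
  R → 6
  (σ[c<6](γ[c; SUM(a)→b](ρ[c/b](S))) ⋈[c=h] R) → 2

|E| = 2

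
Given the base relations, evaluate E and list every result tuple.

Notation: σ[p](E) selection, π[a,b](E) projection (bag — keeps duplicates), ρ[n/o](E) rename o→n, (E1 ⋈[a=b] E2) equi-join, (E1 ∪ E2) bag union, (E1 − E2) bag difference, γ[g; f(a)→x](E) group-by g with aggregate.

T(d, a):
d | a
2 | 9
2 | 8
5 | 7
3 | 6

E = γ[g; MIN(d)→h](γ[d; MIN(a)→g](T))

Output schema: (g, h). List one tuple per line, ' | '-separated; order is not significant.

Subexpression sizes:
  T → 4
  γ[d; MIN(a)→g](T) → 3
  γ[g; MIN(d)→h](γ[d; MIN(a)→g](T)) → 3

== RESULT ==
g | h
6 | 3
7 | 5
8 | 2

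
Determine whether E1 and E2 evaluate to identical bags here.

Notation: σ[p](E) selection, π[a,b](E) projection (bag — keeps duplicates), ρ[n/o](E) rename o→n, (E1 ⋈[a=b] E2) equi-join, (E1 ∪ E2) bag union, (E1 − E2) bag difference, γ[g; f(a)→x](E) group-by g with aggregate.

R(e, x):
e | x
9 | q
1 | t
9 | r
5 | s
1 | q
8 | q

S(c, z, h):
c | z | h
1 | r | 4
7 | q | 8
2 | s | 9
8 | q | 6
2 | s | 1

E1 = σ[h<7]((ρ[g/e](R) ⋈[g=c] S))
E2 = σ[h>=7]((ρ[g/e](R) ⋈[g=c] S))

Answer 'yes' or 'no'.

E1 row counts bottom-up:
  R → 6
  ρ[g/e](R) → 6
  S → 5
  (ρ[g/e](R) ⋈[g=c] S) → 3
  σ[h<7]((ρ[g/e](R) ⋈[g=c] S)) → 3
E2 row counts bottom-up:
  R → 6
  ρ[g/e](R) → 6
  S → 5
  (ρ[g/e](R) ⋈[g=c] S) → 3
  σ[h>=7]((ρ[g/e](R) ⋈[g=c] S)) → 0

E1 result:
g | x | c | z | h
1 | q | 1 | r | 4
1 | t | 1 | r | 4
8 | q | 8 | q | 6
E2 result:
g | x | c | z | h
(0 rows)
Witness: (1, 'q', 1, 'r', 4) appears 1× in E1 but 0× in E2.

no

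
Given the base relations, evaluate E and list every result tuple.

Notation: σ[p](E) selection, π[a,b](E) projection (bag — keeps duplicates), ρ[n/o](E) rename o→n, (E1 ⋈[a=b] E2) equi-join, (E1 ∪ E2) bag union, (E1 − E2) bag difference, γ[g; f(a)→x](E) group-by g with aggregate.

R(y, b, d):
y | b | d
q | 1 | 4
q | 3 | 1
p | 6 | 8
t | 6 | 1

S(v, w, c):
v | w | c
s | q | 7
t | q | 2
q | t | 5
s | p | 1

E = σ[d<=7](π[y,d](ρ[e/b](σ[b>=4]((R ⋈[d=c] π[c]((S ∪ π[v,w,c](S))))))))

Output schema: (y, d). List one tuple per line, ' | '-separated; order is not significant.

Stepwise |·|:
  R → 4
  S → 4
  S → 4
  π[v,w,c](S) → 4
  (S ∪ π[v,w,c](S)) → 8
  π[c]((S ∪ π[v,w,c](S))) → 8
  (R ⋈[d=c] π[c]((S ∪ π[v,w,c](S)))) → 4
  σ[b>=4]((R ⋈[d=c] π[c]((S ∪ π[v,w,c](S))))) → 2
  ρ[e/b](σ[b>=4]((R ⋈[d=c] π[c]((S ∪ π[v,w,c](S)))))) → 2
  π[y,d](ρ[e/b](σ[b>=4]((R ⋈[d=c] π[c]((S ∪ π[v,w,c](S))))))) → 2
  σ[d<=7](π[y,d](ρ[e/b](σ[b>=4]((R ⋈[d=c] π[c]((S ∪ π[v,w,c](S)))))))) → 2

== RESULT ==
y | d
t | 1
t | 1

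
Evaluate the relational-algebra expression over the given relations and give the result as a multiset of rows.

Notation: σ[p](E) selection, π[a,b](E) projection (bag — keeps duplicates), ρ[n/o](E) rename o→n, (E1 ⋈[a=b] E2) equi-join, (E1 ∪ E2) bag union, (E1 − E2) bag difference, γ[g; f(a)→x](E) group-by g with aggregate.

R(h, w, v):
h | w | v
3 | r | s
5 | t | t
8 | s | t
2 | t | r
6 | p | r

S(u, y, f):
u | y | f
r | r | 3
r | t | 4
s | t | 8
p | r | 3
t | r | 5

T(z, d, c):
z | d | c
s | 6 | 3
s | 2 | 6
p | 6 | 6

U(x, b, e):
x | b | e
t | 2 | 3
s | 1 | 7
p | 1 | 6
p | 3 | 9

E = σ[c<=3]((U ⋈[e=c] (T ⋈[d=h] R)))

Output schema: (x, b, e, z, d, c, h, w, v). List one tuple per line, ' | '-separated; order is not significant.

Row counts bottom-up:
  U → 4
  T → 3
  R → 5
  (T ⋈[d=h] R) → 3
  (U ⋈[e=c] (T ⋈[d=h] R)) → 3
  σ[c<=3]((U ⋈[e=c] (T ⋈[d=h] R))) → 1

== RESULT ==
x | b | e | z | d | c | h | w | v
t | 2 | 3 | s | 6 | 3 | 6 | p | r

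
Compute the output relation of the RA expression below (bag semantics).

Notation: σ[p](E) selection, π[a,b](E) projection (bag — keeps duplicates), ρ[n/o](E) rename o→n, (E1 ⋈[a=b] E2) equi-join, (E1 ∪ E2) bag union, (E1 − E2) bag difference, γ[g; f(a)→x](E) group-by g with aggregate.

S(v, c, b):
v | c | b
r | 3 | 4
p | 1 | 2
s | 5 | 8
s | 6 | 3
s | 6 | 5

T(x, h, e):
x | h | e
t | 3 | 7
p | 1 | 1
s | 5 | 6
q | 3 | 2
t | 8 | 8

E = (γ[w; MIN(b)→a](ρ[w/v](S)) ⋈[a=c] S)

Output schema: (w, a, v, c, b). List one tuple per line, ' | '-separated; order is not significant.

Row counts bottom-up:
  S → 5
  ρ[w/v](S) → 5
  γ[w; MIN(b)→a](ρ[w/v](S)) → 3
  S → 5
  (γ[w; MIN(b)→a](ρ[w/v](S)) ⋈[a=c] S) → 1

== RESULT ==
w | a | v | c | b
s | 3 | r | 3 | 4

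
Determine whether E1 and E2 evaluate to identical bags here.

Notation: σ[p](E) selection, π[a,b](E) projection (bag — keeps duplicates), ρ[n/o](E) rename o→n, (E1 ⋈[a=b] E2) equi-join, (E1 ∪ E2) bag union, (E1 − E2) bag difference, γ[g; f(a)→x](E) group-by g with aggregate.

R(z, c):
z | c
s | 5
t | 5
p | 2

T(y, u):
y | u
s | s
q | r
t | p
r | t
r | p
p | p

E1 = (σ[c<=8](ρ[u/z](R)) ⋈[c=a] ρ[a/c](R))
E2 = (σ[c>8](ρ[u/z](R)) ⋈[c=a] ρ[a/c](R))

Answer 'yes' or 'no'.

E1 row counts bottom-up:
  R → 3
  ρ[u/z](R) → 3
  σ[c<=8](ρ[u/z](R)) → 3
  R → 3
  ρ[a/c](R) → 3
  (σ[c<=8](ρ[u/z](R)) ⋈[c=a] ρ[a/c](R)) → 5
E2 row counts bottom-up:
  R → 3
  ρ[u/z](R) → 3
  σ[c>8](ρ[u/z](R)) → 0
  R → 3
  ρ[a/c](R) → 3
  (σ[c>8](ρ[u/z](R)) ⋈[c=a] ρ[a/c](R)) → 0

E1 result:
u | c | z | a
p | 2 | p | 2
s | 5 | s | 5
s | 5 | t | 5
t | 5 | s | 5
t | 5 | t | 5
E2 result:
u | c | z | a
(0 rows)
Witness: ('p', 2, 'p', 2) appears 1× in E1 but 0× in E2.

no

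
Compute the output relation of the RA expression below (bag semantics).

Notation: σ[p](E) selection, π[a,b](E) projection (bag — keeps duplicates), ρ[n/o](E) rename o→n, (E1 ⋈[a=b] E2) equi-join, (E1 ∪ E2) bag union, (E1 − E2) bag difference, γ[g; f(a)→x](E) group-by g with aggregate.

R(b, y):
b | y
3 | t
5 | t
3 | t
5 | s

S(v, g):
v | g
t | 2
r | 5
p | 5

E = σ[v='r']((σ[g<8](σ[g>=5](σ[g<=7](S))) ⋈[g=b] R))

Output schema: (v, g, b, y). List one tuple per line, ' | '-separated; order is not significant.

Subexpression sizes:
  S → 3
  σ[g<=7](S) → 3
  σ[g>=5](σ[g<=7](S)) → 2
  σ[g<8](σ[g>=5](σ[g<=7](S))) → 2
  R → 4
  (σ[g<8](σ[g>=5](σ[g<=7](S))) ⋈[g=b] R) → 4
  σ[v='r']((σ[g<8](σ[g>=5](σ[g<=7](S))) ⋈[g=b] R)) → 2

== RESULT ==
v | g | b | y
r | 5 | 5 | s
r | 5 | 5 | t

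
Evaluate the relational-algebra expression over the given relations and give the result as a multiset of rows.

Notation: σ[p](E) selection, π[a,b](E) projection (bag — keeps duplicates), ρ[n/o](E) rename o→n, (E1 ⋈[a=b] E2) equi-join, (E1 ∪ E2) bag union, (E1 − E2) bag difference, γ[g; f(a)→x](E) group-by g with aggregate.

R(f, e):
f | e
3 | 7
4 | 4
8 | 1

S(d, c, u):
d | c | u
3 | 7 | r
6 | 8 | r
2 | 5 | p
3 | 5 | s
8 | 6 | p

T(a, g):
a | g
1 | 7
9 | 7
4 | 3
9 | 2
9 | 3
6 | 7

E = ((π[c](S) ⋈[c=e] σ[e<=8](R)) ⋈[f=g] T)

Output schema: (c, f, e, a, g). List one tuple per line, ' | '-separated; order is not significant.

Subexpression sizes:
  S → 5
  π[c](S) → 5
  R → 3
  σ[e<=8](R) → 3
  (π[c](S) ⋈[c=e] σ[e<=8](R)) → 1
  T → 6
  ((π[c](S) ⋈[c=e] σ[e<=8](R)) ⋈[f=g] T) → 2

== RESULT ==
c | f | e | a | g
7 | 3 | 7 | 4 | 3
7 | 3 | 7 | 9 | 3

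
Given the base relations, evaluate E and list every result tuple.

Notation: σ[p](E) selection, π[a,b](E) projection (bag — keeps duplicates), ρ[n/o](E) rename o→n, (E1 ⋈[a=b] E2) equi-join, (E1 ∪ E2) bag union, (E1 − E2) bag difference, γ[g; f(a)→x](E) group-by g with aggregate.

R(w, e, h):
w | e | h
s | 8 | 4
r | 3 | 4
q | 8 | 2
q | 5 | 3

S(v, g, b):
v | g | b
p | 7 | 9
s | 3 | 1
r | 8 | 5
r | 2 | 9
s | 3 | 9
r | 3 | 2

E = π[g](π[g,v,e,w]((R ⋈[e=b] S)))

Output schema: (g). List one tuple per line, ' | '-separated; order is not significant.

Stepwise |·|:
  R → 4
  S → 6
  (R ⋈[e=b] S) → 1
  π[g,v,e,w]((R ⋈[e=b] S)) → 1
  π[g](π[g,v,e,w]((R ⋈[e=b] S))) → 1

== RESULT ==
g
8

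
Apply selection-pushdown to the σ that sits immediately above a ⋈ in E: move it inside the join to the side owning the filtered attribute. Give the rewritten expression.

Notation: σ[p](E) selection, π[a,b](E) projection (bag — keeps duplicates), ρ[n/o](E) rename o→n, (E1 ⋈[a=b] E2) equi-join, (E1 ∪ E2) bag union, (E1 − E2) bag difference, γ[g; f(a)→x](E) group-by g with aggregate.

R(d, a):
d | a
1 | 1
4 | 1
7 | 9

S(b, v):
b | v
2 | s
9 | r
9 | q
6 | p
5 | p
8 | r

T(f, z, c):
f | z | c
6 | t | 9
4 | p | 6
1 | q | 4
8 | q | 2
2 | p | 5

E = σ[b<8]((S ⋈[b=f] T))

σ filters on b, owned by the left side.
E' = (σ[b<8](S) ⋈[b=f] T)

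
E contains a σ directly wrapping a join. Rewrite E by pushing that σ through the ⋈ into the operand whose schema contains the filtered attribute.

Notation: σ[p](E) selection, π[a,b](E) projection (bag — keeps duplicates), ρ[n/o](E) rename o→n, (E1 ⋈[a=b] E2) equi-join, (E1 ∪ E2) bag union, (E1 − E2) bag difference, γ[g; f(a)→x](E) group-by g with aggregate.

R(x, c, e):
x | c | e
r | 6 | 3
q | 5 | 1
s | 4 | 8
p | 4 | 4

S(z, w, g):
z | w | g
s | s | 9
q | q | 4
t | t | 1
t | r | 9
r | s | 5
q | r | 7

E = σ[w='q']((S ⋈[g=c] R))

σ filters on w, owned by the left side.
E' = (σ[w='q'](S) ⋈[g=c] R)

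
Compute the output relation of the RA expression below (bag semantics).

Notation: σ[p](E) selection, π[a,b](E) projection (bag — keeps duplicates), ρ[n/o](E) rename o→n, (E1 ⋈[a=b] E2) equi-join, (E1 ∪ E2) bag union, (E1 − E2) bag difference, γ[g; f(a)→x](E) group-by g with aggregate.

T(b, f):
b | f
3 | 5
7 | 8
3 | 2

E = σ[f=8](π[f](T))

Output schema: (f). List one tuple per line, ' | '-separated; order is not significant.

Stepwise |·|:
  T → 3
  π[f](T) → 3
  σ[f=8](π[f](T)) → 1

== RESULT ==
f
8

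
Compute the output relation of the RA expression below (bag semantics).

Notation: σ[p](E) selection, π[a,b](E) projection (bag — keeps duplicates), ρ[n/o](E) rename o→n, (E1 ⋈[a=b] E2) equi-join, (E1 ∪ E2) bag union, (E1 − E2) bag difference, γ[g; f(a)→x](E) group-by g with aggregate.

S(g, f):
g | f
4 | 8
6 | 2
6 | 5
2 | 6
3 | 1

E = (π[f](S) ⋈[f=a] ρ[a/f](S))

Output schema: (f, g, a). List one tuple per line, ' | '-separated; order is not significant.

Row counts bottom-up:
  S → 5
  π[f](S) → 5
  S → 5
  ρ[a/f](S) → 5
  (π[f](S) ⋈[f=a] ρ[a/f](S)) → 5

== RESULT ==
f | g | a
1 | 3 | 1
2 | 6 | 2
5 | 6 | 5
6 | 2 | 6
8 | 4 | 8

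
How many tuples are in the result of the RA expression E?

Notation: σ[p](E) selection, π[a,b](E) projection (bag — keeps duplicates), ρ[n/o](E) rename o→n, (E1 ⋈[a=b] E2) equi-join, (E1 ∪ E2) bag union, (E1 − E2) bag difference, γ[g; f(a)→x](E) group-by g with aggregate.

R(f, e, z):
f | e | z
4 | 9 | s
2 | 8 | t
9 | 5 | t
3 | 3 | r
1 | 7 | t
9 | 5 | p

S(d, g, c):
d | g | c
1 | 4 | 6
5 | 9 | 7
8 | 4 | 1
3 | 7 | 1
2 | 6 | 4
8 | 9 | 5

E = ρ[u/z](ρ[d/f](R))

Row counts bottom-up:
  R → 6
  ρ[d/f](R) → 6
  ρ[u/z](ρ[d/f](R)) → 6

|E| = 6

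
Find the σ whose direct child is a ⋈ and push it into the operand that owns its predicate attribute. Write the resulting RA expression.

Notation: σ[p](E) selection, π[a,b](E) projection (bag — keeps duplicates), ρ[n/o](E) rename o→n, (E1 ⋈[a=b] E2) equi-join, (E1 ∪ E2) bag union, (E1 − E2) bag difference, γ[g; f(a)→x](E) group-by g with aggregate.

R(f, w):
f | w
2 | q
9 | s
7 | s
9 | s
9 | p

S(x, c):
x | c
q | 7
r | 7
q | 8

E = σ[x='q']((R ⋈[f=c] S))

σ filters on x, owned by the right side.
E' = (R ⋈[f=c] σ[x='q'](S))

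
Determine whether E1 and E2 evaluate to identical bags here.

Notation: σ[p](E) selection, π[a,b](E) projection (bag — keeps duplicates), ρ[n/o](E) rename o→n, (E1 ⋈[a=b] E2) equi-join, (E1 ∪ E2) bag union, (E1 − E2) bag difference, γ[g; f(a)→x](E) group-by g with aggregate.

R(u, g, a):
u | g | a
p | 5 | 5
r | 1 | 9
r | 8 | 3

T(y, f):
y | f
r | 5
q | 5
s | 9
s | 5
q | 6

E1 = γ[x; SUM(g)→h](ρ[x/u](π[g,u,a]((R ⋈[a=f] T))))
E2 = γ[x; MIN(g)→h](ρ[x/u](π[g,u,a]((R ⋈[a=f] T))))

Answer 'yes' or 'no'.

E1 per-node cardinality:
  R → 3
  T → 5
  (R ⋈[a=f] T) → 4
  π[g,u,a]((R ⋈[a=f] T)) → 4
  ρ[x/u](π[g,u,a]((R ⋈[a=f] T))) → 4
  γ[x; SUM(g)→h](ρ[x/u](π[g,u,a]((R ⋈[a=f] T)))) → 2
E2 per-node cardinality:
  R → 3
  T → 5
  (R ⋈[a=f] T) → 4
  π[g,u,a]((R ⋈[a=f] T)) → 4
  ρ[x/u](π[g,u,a]((R ⋈[a=f] T))) → 4
  γ[x; MIN(g)→h](ρ[x/u](π[g,u,a]((R ⋈[a=f] T)))) → 2

E1 result:
x | h
p | 15
r | 1
E2 result:
x | h
p | 5
r | 1
Witness: ('p', 15) appears 1× in E1 but 0× in E2.

no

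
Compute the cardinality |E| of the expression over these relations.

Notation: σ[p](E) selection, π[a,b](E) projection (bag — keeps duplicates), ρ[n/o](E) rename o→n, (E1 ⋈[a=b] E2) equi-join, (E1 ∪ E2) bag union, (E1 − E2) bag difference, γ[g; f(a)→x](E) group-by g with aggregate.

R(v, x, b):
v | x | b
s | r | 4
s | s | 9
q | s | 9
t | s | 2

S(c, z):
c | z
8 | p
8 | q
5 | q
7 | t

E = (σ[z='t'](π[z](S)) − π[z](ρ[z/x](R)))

Subexpression sizes:
  S → 4
  π[z](S) → 4
  σ[z='t'](π[z](S)) → 1
  R → 4
  ρ[z/x](R) → 4
  π[z](ρ[z/x](R)) → 4
  (σ[z='t'](π[z](S)) − π[z](ρ[z/x](R))) → 1

|E| = 1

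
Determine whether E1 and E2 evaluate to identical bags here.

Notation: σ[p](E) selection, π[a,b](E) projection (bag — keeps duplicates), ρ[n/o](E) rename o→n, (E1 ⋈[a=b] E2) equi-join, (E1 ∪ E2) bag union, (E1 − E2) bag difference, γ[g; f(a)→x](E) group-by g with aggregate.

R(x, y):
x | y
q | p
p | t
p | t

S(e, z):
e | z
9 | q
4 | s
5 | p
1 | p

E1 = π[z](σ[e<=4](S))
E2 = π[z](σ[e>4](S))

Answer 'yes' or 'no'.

E1 subexpression sizes:
  S → 4
  σ[e<=4](S) → 2
  π[z](σ[e<=4](S)) → 2
E2 subexpression sizes:
  S → 4
  σ[e>4](S) → 2
  π[z](σ[e>4](S)) → 2

E1 result:
z
p
s
E2 result:
z
p
q
Witness: ('q',) appears 0× in E1 but 1× in E2.

no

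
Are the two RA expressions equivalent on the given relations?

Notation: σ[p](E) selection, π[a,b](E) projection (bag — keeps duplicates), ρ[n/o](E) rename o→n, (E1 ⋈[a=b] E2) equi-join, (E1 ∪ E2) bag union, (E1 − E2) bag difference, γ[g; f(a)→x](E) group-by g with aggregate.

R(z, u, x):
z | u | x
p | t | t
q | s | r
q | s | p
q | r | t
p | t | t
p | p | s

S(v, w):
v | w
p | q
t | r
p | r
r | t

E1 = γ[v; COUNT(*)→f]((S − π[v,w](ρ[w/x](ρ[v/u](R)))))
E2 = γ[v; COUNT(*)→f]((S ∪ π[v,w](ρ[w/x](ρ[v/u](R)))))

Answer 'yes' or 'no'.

E1 subexpression sizes:
  S → 4
  R → 6
  ρ[v/u](R) → 6
  ρ[w/x](ρ[v/u](R)) → 6
  π[v,w](ρ[w/x](ρ[v/u](R))) → 6
  (S − π[v,w](ρ[w/x](ρ[v/u](R)))) → 3
  γ[v; COUNT(*)→f]((S − π[v,w](ρ[w/x](ρ[v/u](R))))) → 2
E2 subexpression sizes:
  S → 4
  R → 6
  ρ[v/u](R) → 6
  ρ[w/x](ρ[v/u](R)) → 6
  π[v,w](ρ[w/x](ρ[v/u](R))) → 6
  (S ∪ π[v,w](ρ[w/x](ρ[v/u](R)))) → 10
  γ[v; COUNT(*)→f]((S ∪ π[v,w](ρ[w/x](ρ[v/u](R))))) → 4

E1 result:
v | f
p | 2
t | 1
E2 result:
v | f
p | 3
r | 2
s | 2
t | 3
Witness: ('t', 3) appears 0× in E1 but 1× in E2.

no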